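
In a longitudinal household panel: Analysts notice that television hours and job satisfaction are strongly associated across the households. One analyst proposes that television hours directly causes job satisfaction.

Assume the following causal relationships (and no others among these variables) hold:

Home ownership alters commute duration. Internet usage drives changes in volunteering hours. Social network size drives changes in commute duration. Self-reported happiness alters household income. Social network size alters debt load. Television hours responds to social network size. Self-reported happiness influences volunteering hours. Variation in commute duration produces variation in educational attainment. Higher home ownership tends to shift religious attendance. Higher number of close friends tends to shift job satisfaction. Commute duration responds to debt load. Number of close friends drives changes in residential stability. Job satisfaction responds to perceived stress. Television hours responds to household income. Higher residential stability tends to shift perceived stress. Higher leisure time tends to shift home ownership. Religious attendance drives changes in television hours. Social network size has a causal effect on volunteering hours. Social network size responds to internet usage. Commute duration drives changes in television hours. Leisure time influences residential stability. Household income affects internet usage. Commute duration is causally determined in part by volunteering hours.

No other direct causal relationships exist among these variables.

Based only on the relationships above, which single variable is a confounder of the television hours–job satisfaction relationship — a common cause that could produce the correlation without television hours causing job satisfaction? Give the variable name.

leisure time

Leisure time has a causal path to television hours (leisure time → home ownership → religious attendance → television hours) and a separate causal path to job satisfaction (leisure time → residential stability → perceived stress → job satisfaction), so it is a common cause of both.
No stated relationship gives television hours a causal route to job satisfaction, so the correlation is explained by the shared upstream cause rather than a direct effect.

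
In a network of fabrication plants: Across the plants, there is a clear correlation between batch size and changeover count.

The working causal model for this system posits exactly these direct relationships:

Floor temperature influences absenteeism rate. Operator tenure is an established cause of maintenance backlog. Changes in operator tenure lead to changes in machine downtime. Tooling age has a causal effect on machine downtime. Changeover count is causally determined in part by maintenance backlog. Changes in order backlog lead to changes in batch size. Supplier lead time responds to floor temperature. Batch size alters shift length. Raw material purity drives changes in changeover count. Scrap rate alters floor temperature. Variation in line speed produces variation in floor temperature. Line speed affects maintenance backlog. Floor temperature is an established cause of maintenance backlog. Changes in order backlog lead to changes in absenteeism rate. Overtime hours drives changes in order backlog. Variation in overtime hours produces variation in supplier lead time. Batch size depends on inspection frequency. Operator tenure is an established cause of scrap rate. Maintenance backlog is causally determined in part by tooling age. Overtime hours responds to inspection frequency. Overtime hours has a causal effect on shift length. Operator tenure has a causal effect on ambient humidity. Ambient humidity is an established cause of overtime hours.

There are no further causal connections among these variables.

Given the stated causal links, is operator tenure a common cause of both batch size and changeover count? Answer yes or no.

yes

Operator tenure has a causal path to batch size (operator tenure → ambient humidity → overtime hours → order backlog → batch size) and to changeover count (operator tenure → maintenance backlog → changeover count), so it is a common cause of both — a confounder.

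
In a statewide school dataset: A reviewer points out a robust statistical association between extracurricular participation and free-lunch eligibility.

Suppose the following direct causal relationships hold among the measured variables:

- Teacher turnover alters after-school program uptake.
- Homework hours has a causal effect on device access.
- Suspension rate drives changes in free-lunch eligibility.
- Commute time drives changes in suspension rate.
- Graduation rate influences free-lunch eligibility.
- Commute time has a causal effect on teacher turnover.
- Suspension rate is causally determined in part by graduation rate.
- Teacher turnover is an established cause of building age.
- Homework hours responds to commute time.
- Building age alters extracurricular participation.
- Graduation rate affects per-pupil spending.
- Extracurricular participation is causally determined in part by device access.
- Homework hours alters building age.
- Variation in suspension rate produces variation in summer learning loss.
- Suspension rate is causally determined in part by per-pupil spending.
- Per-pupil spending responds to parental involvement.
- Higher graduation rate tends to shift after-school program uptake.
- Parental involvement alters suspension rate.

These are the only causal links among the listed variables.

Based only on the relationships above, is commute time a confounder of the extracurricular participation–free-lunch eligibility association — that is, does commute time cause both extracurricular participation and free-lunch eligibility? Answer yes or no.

Commute time has a causal path to extracurricular participation (commute time → teacher turnover → building age → extracurricular participation) and to free-lunch eligibility (commute time → suspension rate → free-lunch eligibility), so it is a common cause of both — a confounder.

yes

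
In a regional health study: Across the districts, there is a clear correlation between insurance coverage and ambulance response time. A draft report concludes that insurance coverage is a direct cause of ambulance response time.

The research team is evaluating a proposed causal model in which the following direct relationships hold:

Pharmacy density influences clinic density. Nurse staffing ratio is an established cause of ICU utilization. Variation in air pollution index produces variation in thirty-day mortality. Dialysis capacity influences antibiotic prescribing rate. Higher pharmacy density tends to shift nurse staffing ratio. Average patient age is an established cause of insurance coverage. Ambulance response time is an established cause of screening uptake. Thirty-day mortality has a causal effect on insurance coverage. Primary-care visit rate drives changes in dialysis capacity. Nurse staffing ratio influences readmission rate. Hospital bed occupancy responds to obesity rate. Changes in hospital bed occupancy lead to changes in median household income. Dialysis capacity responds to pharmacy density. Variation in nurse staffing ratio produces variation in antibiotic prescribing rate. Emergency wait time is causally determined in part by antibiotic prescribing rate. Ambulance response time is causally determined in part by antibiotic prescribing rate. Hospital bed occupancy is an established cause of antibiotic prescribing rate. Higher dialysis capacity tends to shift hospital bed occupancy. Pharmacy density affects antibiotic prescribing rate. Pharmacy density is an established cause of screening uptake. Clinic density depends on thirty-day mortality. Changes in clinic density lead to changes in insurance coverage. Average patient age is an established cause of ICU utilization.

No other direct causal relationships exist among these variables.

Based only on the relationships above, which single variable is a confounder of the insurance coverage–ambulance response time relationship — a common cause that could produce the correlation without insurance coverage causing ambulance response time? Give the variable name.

pharmacy density

Pharmacy density has a causal path to insurance coverage (pharmacy density → clinic density → insurance coverage) and a separate causal path to ambulance response time (pharmacy density → antibiotic prescribing rate → ambulance response time), so it is a common cause of both.
No stated relationship gives insurance coverage a causal route to ambulance response time, so the correlation is explained by the shared upstream cause rather than a direct effect.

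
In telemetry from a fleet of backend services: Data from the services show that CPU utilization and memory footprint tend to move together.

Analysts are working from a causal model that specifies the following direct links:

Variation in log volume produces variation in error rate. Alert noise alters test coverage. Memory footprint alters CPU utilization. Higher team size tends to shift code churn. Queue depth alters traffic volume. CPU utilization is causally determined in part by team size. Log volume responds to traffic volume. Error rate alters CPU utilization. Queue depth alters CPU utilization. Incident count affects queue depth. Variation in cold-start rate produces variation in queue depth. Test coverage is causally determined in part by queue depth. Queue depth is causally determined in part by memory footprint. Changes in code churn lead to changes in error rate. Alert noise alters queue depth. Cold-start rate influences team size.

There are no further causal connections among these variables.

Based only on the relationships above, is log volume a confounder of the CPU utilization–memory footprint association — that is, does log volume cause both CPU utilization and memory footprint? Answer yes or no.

no

Log volume has no stated causal path to memory footprint. A confounder must cause both variables, so log volume does not qualify.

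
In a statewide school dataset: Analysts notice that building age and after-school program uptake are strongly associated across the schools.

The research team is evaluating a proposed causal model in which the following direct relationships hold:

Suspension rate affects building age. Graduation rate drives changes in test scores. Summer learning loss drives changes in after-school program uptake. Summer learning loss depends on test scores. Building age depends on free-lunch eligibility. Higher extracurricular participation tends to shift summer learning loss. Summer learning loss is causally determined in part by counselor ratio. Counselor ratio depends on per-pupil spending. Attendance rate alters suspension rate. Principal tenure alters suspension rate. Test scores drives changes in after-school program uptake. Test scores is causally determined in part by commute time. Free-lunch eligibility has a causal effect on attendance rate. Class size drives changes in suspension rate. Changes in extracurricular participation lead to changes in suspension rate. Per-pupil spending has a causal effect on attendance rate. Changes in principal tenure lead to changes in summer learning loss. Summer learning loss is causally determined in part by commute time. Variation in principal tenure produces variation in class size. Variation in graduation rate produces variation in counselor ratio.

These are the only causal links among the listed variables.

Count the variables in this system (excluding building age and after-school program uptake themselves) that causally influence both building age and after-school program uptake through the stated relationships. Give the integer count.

3

The common causes are: extracurricular participation (to building age via extracurricular participation → suspension rate → building age; to after-school program uptake via extracurricular participation → summer learning loss → after-school program uptake); per-pupil spending (to building age via per-pupil spending → attendance rate → suspension rate → building age; to after-school program uptake via per-pupil spending → counselor ratio → summer learning loss → after-school program uptake); principal tenure (to building age via principal tenure → suspension rate → building age; to after-school program uptake via principal tenure → summer learning loss → after-school program uptake).
Every other variable lacks a causal path to at least one of building age and after-school program uptake.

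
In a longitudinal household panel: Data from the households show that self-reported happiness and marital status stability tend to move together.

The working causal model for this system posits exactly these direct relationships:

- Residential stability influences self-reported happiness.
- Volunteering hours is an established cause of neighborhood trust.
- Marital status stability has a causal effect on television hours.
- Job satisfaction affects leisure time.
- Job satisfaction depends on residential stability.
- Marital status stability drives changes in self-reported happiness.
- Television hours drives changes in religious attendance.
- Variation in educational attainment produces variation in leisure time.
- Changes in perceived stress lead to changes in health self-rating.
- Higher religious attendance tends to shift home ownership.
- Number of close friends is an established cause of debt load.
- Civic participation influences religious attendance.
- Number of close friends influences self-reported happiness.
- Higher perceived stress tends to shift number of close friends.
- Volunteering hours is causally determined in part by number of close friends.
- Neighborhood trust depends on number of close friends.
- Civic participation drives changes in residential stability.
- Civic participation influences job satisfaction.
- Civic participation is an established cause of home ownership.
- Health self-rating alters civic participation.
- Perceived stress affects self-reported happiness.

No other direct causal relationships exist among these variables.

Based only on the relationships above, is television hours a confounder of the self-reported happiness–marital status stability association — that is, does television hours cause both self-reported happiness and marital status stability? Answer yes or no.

Television hours has no stated causal path to either self-reported happiness or marital status stability. A confounder must cause both variables, so television hours does not qualify.

no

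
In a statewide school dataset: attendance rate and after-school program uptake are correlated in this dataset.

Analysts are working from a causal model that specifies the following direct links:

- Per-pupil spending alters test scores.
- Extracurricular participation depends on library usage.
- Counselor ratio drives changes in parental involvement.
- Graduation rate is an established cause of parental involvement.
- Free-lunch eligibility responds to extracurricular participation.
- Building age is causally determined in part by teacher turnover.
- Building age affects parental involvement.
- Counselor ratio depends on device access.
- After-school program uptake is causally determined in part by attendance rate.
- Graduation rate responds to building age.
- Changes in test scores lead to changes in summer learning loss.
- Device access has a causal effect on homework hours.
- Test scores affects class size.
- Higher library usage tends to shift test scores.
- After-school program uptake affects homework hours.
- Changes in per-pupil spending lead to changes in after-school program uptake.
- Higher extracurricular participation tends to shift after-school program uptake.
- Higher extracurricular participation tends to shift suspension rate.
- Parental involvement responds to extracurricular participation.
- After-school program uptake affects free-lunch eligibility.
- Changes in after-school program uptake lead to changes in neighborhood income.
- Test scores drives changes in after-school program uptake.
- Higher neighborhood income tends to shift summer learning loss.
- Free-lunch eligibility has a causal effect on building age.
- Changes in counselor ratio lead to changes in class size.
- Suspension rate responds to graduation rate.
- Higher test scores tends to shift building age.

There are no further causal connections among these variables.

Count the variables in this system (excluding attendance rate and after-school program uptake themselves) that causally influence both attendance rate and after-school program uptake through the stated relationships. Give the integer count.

0

No listed variable has a causal path to both attendance rate and after-school program uptake, so there are no common causes.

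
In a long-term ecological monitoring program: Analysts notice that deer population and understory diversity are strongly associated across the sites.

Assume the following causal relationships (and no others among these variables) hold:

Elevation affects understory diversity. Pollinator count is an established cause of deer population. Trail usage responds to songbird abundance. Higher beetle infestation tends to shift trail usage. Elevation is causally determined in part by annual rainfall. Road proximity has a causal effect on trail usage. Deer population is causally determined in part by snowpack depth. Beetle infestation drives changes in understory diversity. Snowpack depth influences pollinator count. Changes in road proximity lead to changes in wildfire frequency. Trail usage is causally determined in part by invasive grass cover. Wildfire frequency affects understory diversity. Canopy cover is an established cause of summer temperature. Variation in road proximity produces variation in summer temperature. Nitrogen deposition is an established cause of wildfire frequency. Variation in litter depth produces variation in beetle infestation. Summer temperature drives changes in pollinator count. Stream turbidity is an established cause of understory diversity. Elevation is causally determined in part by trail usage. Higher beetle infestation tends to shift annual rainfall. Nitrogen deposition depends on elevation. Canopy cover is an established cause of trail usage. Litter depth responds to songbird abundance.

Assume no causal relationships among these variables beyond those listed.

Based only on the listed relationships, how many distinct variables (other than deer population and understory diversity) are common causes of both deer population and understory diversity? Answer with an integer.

2

The common causes are: canopy cover (to deer population via canopy cover → summer temperature → pollinator count → deer population; to understory diversity via canopy cover → trail usage → elevation → understory diversity); road proximity (to deer population via road proximity → summer temperature → pollinator count → deer population; to understory diversity via road proximity → wildfire frequency → understory diversity).
Every other variable lacks a causal path to at least one of deer population and understory diversity.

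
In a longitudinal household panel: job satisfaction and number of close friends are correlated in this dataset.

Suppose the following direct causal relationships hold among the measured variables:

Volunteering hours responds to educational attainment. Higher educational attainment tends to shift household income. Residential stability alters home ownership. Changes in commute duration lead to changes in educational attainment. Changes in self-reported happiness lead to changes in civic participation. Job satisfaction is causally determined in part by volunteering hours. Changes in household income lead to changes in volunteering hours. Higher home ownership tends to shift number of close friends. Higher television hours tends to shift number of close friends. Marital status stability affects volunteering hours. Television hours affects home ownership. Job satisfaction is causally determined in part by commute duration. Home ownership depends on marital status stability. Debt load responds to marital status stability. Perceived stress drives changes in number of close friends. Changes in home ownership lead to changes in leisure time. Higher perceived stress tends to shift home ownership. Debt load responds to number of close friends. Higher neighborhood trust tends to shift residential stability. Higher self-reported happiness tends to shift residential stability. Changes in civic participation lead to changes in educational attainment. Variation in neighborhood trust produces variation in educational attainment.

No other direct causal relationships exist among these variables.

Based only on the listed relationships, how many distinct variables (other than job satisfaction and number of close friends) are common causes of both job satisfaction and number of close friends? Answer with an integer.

3

The common causes are: marital status stability (to job satisfaction via marital status stability → volunteering hours → job satisfaction; to number of close friends via marital status stability → home ownership → number of close friends); neighborhood trust (to job satisfaction via neighborhood trust → educational attainment → volunteering hours → job satisfaction; to number of close friends via neighborhood trust → residential stability → home ownership → number of close friends); self-reported happiness (to job satisfaction via self-reported happiness → civic participation → educational attainment → volunteering hours → job satisfaction; to number of close friends via self-reported happiness → residential stability → home ownership → number of close friends).
Every other variable lacks a causal path to at least one of job satisfaction and number of close friends.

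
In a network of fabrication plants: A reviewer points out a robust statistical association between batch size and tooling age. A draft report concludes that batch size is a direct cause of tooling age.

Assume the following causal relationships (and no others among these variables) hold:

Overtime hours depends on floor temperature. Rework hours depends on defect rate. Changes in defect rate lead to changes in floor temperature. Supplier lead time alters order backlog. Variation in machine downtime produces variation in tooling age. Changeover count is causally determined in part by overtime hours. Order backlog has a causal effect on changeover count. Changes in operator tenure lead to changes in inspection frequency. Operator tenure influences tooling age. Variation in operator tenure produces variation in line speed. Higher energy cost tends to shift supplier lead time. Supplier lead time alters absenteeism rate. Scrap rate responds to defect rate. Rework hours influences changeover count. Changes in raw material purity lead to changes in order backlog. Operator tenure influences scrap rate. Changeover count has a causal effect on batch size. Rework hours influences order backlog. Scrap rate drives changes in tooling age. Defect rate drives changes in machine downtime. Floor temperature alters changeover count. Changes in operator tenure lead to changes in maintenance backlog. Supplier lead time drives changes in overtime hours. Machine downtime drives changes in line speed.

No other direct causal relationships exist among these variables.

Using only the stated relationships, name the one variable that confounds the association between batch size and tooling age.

Defect rate has a causal path to batch size (defect rate → rework hours → changeover count → batch size) and a separate causal path to tooling age (defect rate → scrap rate → tooling age), so it is a common cause of both.
No stated relationship gives batch size a causal route to tooling age, so the correlation is explained by the shared upstream cause rather than a direct effect.

defect rate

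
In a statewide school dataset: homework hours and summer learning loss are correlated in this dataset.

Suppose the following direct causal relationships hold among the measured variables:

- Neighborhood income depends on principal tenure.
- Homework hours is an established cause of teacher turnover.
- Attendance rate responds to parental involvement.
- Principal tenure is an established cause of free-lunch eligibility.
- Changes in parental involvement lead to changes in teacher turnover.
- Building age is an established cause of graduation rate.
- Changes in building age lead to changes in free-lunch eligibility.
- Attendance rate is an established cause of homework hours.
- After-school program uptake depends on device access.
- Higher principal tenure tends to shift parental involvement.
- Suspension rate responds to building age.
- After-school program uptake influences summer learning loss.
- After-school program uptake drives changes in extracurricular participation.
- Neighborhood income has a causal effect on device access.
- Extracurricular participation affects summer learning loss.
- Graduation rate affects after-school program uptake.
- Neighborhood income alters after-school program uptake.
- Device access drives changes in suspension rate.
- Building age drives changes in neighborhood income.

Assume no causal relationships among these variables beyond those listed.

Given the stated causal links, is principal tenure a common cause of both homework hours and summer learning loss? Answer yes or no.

Principal tenure has a causal path to homework hours (principal tenure → parental involvement → attendance rate → homework hours) and to summer learning loss (principal tenure → neighborhood income → after-school program uptake → summer learning loss), so it is a common cause of both — a confounder.

yes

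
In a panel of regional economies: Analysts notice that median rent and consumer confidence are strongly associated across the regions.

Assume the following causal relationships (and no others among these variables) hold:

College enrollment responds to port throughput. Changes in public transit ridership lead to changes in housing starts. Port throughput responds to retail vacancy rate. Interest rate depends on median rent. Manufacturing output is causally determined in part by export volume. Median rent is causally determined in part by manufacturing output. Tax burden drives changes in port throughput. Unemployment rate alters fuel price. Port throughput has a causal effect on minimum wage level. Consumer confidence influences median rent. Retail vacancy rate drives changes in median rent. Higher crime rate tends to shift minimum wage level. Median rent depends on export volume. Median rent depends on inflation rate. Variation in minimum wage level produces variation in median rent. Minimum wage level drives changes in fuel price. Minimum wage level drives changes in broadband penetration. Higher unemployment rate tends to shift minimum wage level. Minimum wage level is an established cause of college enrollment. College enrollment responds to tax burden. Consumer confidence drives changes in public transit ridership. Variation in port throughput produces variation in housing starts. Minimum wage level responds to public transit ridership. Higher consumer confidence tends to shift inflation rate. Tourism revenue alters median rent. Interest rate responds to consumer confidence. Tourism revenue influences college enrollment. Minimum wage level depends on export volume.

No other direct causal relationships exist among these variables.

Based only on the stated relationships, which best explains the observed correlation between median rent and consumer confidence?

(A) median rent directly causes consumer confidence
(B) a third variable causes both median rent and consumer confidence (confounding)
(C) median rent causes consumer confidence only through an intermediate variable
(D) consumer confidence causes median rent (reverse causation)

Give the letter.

D

The stated link runs consumer confidence → median rent; median rent has no causal path to consumer confidence. No variable causes both, so confounding is ruled out. The correlation reflects reverse causation.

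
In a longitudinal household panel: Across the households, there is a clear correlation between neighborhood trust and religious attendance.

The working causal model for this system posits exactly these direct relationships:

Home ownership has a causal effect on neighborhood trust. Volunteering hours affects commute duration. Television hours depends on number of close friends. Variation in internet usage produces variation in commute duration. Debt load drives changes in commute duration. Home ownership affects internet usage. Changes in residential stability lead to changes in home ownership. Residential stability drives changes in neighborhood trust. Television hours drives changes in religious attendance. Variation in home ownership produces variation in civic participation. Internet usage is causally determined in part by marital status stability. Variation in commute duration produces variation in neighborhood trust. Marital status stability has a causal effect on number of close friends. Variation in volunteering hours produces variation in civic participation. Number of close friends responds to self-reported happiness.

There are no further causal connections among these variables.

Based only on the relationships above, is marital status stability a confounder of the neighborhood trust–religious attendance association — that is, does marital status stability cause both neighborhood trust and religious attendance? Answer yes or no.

Marital status stability has a causal path to neighborhood trust (marital status stability → internet usage → commute duration → neighborhood trust) and to religious attendance (marital status stability → number of close friends → television hours → religious attendance), so it is a common cause of both — a confounder.

yes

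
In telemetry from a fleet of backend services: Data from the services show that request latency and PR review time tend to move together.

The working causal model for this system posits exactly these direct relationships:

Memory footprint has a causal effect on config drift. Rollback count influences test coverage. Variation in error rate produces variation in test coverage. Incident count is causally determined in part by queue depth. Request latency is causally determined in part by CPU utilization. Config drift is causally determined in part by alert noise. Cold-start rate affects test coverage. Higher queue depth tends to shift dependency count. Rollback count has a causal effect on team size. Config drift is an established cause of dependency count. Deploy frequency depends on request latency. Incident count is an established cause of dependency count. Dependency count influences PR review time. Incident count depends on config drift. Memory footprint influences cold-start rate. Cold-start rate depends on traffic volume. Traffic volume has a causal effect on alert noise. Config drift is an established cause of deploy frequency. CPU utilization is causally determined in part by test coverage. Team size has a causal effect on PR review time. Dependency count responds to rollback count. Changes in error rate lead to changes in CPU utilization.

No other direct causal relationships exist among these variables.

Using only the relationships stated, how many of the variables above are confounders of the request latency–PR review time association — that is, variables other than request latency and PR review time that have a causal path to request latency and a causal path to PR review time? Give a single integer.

The common causes are: memory footprint (to request latency via memory footprint → cold-start rate → test coverage → CPU utilization → request latency; to PR review time via memory footprint → config drift → dependency count → PR review time); rollback count (to request latency via rollback count → test coverage → CPU utilization → request latency; to PR review time via rollback count → dependency count → PR review time); traffic volume (to request latency via traffic volume → cold-start rate → test coverage → CPU utilization → request latency; to PR review time via traffic volume → alert noise → config drift → dependency count → PR review time).
Every other variable lacks a causal path to at least one of request latency and PR review time.

3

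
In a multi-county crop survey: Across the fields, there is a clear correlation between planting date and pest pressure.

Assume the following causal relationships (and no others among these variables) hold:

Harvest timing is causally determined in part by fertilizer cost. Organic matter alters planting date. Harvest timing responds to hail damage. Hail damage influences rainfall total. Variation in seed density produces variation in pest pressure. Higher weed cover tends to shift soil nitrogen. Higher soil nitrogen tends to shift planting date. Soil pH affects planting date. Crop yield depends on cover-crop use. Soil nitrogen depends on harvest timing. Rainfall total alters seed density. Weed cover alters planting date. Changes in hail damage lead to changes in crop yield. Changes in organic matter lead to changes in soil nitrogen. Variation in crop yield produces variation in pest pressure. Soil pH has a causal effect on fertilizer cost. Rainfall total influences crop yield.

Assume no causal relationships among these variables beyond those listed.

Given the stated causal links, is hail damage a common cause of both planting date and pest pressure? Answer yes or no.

yes

Hail damage has a causal path to planting date (hail damage → harvest timing → soil nitrogen → planting date) and to pest pressure (hail damage → crop yield → pest pressure), so it is a common cause of both — a confounder.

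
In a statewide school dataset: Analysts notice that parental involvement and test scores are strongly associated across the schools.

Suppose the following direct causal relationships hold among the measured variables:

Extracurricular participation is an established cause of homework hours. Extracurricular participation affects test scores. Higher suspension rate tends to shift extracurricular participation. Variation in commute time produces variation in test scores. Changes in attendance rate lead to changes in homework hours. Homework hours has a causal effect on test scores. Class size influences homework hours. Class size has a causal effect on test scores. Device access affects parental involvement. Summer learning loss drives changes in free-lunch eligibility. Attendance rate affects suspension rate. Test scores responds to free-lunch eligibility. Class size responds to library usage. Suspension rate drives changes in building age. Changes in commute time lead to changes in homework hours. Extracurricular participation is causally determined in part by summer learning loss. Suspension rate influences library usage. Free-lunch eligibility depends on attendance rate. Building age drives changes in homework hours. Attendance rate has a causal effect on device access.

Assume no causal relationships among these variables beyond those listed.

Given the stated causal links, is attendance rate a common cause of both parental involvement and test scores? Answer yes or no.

Attendance rate has a causal path to parental involvement (attendance rate → device access → parental involvement) and to test scores (attendance rate → free-lunch eligibility → test scores), so it is a common cause of both — a confounder.

yes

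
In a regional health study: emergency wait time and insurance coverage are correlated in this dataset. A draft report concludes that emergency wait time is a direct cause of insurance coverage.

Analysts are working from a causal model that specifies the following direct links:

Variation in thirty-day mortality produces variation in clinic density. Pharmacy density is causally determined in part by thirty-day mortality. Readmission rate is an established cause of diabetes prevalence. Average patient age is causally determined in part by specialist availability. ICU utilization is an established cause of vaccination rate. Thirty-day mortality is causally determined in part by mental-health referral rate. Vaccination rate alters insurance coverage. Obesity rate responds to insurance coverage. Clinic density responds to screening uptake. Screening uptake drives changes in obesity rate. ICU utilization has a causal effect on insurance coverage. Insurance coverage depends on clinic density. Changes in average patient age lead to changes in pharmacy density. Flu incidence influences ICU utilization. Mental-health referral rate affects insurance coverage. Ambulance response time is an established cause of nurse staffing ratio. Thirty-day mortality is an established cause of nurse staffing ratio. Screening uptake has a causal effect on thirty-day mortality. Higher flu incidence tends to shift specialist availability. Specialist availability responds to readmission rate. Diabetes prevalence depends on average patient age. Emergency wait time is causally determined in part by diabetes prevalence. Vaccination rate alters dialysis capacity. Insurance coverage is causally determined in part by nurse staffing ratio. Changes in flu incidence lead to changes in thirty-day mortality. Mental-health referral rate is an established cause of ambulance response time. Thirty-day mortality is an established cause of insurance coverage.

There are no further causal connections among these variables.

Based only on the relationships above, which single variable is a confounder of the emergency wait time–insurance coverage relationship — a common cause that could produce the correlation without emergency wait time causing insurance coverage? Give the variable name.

flu incidence

Flu incidence has a causal path to emergency wait time (flu incidence → specialist availability → average patient age → diabetes prevalence → emergency wait time) and a separate causal path to insurance coverage (flu incidence → ICU utilization → insurance coverage), so it is a common cause of both.
No stated relationship gives emergency wait time a causal route to insurance coverage, so the correlation is explained by the shared upstream cause rather than a direct effect.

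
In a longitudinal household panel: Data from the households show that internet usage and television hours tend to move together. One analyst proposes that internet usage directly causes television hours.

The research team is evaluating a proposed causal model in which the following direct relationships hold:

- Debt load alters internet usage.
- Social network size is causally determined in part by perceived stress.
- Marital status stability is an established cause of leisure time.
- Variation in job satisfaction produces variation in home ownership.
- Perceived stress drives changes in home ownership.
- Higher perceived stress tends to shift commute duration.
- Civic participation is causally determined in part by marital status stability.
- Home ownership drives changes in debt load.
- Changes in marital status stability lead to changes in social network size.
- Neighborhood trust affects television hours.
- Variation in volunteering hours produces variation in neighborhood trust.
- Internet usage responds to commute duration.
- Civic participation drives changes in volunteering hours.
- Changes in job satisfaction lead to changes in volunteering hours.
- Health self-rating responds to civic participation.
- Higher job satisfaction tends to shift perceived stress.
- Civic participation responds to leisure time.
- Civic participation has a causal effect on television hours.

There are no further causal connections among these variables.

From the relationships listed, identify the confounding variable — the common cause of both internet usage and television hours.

job satisfaction

Job satisfaction has a causal path to internet usage (job satisfaction → home ownership → debt load → internet usage) and a separate causal path to television hours (job satisfaction → volunteering hours → neighborhood trust → television hours), so it is a common cause of both.
No stated relationship gives internet usage a causal route to television hours, so the correlation is explained by the shared upstream cause rather than a direct effect.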